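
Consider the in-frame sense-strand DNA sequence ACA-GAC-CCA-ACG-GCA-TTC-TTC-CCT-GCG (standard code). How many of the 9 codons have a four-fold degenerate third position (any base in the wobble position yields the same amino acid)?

Codon 1 ACA (Thr): third position 4-fold.
Codon 2 GAC (Asp): third position 2-fold.
Codon 3 CCA (Pro): third position 4-fold.
Codon 4 ACG (Thr): third position 4-fold.
Codon 5 GCA (Ala): third position 4-fold.
Codon 6 TTC (Phe): third position 2-fold.
Codon 7 TTC (Phe): third position 2-fold.
Codon 8 CCT (Pro): third position 4-fold.
Codon 9 GCG (Ala): third position 4-fold.
Four-fold degenerate third positions: 6.

6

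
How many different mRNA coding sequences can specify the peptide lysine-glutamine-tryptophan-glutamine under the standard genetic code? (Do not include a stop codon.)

Lys: 2 codons.
Gln: 2 codons.
Trp: 1 codon.
Gln: 2 codons.
2 × 2 × 1 × 2 = 8.

8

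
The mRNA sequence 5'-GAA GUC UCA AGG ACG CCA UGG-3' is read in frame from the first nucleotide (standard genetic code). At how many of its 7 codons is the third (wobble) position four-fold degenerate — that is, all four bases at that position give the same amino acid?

Codon 1 GAA (Glu): third position 2-fold.
Codon 2 GUC (Val): third position 4-fold.
Codon 3 UCA (Ser): third position 4-fold.
Codon 4 AGG (Arg): third position 2-fold.
Codon 5 ACG (Thr): third position 4-fold.
Codon 6 CCA (Pro): third position 4-fold.
Codon 7 UGG (Trp): third position 1-fold.
Four-fold degenerate third positions: 4.

4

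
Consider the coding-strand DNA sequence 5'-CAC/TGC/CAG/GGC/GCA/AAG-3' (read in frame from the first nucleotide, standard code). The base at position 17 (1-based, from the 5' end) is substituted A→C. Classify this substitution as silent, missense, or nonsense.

Position 17 falls in codon 6: AAG → Lys.
After the substitution the codon is ACG → Thr.
Lys ≠ Thr, so this is a missense mutation.

missense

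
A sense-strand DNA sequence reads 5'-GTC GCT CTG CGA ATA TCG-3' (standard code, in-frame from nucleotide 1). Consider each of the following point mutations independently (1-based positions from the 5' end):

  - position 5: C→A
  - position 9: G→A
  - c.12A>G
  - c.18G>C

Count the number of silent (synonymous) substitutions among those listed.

Codon 2: GCT (Ala) → GAT (Asp) — missense.
Codon 3: CTG (Leu) → CTA (Leu) — synonymous.
Codon 4: CGA (Arg) → CGG (Arg) — synonymous.
Codon 6: TCG (Ser) → TCC (Ser) — synonymous.
Synonymous: 3 of 4.

3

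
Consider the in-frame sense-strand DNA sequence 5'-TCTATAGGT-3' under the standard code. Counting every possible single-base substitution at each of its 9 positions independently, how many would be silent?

Codon 1 (TCT, Ser): 3 synonymous substitutions.
Codon 2 (ATA, Ile): 2 synonymous substitutions.
Codon 3 (GGT, Gly): 3 synonymous substitutions.
Total: 3 + 2 + 3 = 8.

8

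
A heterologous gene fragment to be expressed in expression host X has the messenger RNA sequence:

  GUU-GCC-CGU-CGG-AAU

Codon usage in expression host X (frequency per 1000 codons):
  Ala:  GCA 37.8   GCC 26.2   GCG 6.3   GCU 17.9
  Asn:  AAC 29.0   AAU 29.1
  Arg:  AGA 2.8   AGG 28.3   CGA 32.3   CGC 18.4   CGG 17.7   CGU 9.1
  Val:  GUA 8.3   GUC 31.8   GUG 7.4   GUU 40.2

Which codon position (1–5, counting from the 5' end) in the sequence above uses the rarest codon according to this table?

3

Codon 1 GUU (Val): 40.2 per 1000.
Codon 2 GCC (Ala): 26.2 per 1000.
Codon 3 CGU (Arg): 9.1 per 1000.
Codon 4 CGG (Arg): 17.7 per 1000.
Codon 5 AAU (Asn): 29.1 per 1000.
Lowest frequency is 9.1 at codon 3.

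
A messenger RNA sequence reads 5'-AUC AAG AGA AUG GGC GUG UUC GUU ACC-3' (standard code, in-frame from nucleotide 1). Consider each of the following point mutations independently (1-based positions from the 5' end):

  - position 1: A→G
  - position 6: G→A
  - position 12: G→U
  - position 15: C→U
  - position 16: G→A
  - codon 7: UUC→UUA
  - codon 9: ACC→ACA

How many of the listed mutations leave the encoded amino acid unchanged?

Codon 1: AUC (Ile) → GUC (Val) — missense.
Codon 2: AAG (Lys) → AAA (Lys) — synonymous.
Codon 4: AUG (Met) → AUU (Ile) — missense.
Codon 5: GGC (Gly) → GGU (Gly) — synonymous.
Codon 6: GUG (Val) → AUG (Met) — missense.
Codon 7: UUC (Phe) → UUA (Leu) — missense.
Codon 9: ACC (Thr) → ACA (Thr) — synonymous.
Synonymous: 3 of 7.

3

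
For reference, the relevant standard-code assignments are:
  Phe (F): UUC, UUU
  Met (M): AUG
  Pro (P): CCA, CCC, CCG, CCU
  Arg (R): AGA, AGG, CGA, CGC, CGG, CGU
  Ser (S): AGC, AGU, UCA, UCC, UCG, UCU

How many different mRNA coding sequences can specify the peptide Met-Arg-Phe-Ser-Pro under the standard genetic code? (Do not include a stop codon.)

Met: 1 codon.
Arg: 6 codons.
Phe: 2 codons.
Ser: 6 codons.
Pro: 4 codons.
1 × 6 × 2 × 6 × 4 = 288.

288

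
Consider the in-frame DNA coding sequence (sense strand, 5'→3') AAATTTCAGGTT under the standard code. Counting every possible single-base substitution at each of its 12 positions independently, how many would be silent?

Codon 1 (AAA, Lys): 1 synonymous substitution.
Codon 2 (TTT, Phe): 1 synonymous substitution.
Codon 3 (CAG, Gln): 1 synonymous substitution.
Codon 4 (GTT, Val): 3 synonymous substitutions.
Total: 1 + 1 + 1 + 3 = 6.

6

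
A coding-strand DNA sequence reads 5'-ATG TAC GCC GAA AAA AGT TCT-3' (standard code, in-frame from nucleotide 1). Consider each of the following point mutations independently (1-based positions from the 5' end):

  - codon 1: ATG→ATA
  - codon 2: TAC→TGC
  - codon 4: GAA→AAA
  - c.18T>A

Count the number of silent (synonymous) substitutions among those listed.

Codon 1: ATG (Met) → ATA (Ile) — missense.
Codon 2: TAC (Tyr) → TGC (Cys) — missense.
Codon 4: GAA (Glu) → AAA (Lys) — missense.
Codon 6: AGT (Ser) → AGA (Arg) — missense.
Synonymous: 0 of 4.

0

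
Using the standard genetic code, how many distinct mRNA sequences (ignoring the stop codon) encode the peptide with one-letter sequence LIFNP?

Leu: 6 codons.
Ile: 3 codons.
Phe: 2 codons.
Asn: 2 codons.
Pro: 4 codons.
6 × 3 × 2 × 2 × 4 = 288.

288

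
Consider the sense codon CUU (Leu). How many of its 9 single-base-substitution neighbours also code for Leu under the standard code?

Position 1: none → 0 synonymous.
Position 2: none → 0 synonymous.
Position 3: CUC, CUA, CUG → 3 synonymous.
Total: 0 + 0 + 3 = 3.

3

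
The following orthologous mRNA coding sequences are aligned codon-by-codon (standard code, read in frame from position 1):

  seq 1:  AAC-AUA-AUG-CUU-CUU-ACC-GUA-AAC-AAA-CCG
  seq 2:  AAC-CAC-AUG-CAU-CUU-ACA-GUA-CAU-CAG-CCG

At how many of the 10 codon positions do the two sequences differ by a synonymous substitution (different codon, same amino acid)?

1

Codon 1: AAC Asn / AAC Asn — identical.
Codon 2: AUA Ile / CAC His — nonsynonymous.
Codon 3: AUG Met / AUG Met — identical.
Codon 4: CUU Leu / CAU His — nonsynonymous.
Codon 5: CUU Leu / CUU Leu — identical.
Codon 6: ACC Thr / ACA Thr — synonymous.
Codon 7: GUA Val / GUA Val — identical.
Codon 8: AAC Asn / CAU His — nonsynonymous.
Codon 9: AAA Lys / CAG Gln — nonsynonymous.
Codon 10: CCG Pro / CCG Pro — identical.
Synonymous differences: 1.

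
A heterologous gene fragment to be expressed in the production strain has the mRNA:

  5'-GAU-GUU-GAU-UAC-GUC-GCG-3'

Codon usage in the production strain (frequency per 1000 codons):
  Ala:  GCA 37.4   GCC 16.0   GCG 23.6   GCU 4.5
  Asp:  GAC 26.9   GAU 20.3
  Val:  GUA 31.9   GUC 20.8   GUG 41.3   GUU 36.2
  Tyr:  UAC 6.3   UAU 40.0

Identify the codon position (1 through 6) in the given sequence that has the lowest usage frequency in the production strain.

4

Codon 1 GAU (Asp): 20.3 per 1000.
Codon 2 GUU (Val): 36.2 per 1000.
Codon 3 GAU (Asp): 20.3 per 1000.
Codon 4 UAC (Tyr): 6.3 per 1000.
Codon 5 GUC (Val): 20.8 per 1000.
Codon 6 GCG (Ala): 23.6 per 1000.
Lowest frequency is 6.3 at codon 4.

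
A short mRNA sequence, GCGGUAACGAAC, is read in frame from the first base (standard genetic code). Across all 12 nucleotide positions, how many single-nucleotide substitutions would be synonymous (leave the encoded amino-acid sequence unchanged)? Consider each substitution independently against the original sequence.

Codon 1 (GCG, Ala): 3 synonymous substitutions.
Codon 2 (GUA, Val): 3 synonymous substitutions.
Codon 3 (ACG, Thr): 3 synonymous substitutions.
Codon 4 (AAC, Asn): 1 synonymous substitution.
Total: 3 + 3 + 3 + 1 = 10.

10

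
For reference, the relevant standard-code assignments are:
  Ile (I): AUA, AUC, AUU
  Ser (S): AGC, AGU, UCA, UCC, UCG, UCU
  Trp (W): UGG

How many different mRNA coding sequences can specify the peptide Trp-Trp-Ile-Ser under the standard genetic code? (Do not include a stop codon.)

18

Trp: 1 codon.
Trp: 1 codon.
Ile: 3 codons.
Ser: 6 codons.
1 × 1 × 3 × 6 = 18.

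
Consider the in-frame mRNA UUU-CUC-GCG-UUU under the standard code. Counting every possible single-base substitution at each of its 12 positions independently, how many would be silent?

Codon 1 (UUU, Phe): 1 synonymous substitution.
Codon 2 (CUC, Leu): 3 synonymous substitutions.
Codon 3 (GCG, Ala): 3 synonymous substitutions.
Codon 4 (UUU, Phe): 1 synonymous substitution.
Total: 1 + 3 + 3 + 1 = 8.

8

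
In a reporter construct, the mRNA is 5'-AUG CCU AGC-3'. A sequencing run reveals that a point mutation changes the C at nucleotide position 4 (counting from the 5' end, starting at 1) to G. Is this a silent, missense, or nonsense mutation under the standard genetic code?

Position 4 falls in codon 2: CCU → Pro.
After the substitution the codon is GCU → Ala.
Pro ≠ Ala, so this is a missense mutation.

missense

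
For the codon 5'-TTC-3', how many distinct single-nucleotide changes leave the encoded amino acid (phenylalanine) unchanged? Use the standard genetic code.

Position 1: none → 0 synonymous.
Position 2: none → 0 synonymous.
Position 3: TTT → 1 synonymous.
Total: 0 + 0 + 1 = 1.

1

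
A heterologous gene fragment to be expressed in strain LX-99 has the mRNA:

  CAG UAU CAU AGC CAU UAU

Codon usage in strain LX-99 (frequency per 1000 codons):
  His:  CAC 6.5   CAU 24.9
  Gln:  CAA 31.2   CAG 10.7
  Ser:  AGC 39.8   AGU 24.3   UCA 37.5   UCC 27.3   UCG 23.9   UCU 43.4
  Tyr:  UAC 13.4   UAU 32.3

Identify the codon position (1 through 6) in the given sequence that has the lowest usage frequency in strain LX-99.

Codon 1 CAG (Gln): 10.7 per 1000.
Codon 2 UAU (Tyr): 32.3 per 1000.
Codon 3 CAU (His): 24.9 per 1000.
Codon 4 AGC (Ser): 39.8 per 1000.
Codon 5 CAU (His): 24.9 per 1000.
Codon 6 UAU (Tyr): 32.3 per 1000.
Lowest frequency is 10.7 at codon 1.

1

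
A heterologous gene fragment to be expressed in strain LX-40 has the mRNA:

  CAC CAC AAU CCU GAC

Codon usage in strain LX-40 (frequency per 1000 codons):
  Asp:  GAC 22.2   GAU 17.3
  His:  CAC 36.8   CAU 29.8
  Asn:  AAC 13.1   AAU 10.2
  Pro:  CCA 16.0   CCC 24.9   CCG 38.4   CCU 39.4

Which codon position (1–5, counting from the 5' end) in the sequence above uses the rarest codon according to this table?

Codon 1 CAC (His): 36.8 per 1000.
Codon 2 CAC (His): 36.8 per 1000.
Codon 3 AAU (Asn): 10.2 per 1000.
Codon 4 CCU (Pro): 39.4 per 1000.
Codon 5 GAC (Asp): 22.2 per 1000.
Lowest frequency is 10.2 at codon 3.

3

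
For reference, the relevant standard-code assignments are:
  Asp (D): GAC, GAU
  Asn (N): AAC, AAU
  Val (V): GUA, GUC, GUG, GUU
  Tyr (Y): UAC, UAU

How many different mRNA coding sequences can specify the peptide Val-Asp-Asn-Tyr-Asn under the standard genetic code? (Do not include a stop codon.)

64

Val: 4 codons.
Asp: 2 codons.
Asn: 2 codons.
Tyr: 2 codons.
Asn: 2 codons.
4 × 2 × 2 × 2 × 2 = 64.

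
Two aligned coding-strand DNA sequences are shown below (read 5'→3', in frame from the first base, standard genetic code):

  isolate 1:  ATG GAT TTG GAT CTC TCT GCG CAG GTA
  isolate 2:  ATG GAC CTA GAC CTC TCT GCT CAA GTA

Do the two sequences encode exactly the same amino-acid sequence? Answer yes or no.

yes

Codon 1: ATG Met / ATG Met — identical.
Codon 2: GAT Asp / GAC Asp — synonymous.
Codon 3: TTG Leu / CTA Leu — synonymous.
Codon 4: GAT Asp / GAC Asp — synonymous.
Codon 5: CTC Leu / CTC Leu — identical.
Codon 6: TCT Ser / TCT Ser — identical.
Codon 7: GCG Ala / GCT Ala — synonymous.
Codon 8: CAG Gln / CAA Gln — synonymous.
Codon 9: GTA Val / GTA Val — identical.
Nonsynonymous differences: 0 → same protein.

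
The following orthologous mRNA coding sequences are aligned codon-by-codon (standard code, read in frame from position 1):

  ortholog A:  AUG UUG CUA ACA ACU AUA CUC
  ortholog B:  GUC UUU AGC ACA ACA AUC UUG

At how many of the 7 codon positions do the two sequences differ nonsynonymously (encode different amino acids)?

Codon 1: AUG Met / GUC Val — nonsynonymous.
Codon 2: UUG Leu / UUU Phe — nonsynonymous.
Codon 3: CUA Leu / AGC Ser — nonsynonymous.
Codon 4: ACA Thr / ACA Thr — identical.
Codon 5: ACU Thr / ACA Thr — synonymous.
Codon 6: AUA Ile / AUC Ile — synonymous.
Codon 7: CUC Leu / UUG Leu — synonymous.
Nonsynonymous differences: 3.

3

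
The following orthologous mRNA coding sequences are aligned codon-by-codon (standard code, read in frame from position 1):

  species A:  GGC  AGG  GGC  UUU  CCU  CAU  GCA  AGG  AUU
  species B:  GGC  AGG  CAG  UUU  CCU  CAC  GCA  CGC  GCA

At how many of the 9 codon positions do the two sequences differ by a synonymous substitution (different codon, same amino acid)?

Codon 1: GGC Gly / GGC Gly — identical.
Codon 2: AGG Arg / AGG Arg — identical.
Codon 3: GGC Gly / CAG Gln — nonsynonymous.
Codon 4: UUU Phe / UUU Phe — identical.
Codon 5: CCU Pro / CCU Pro — identical.
Codon 6: CAU His / CAC His — synonymous.
Codon 7: GCA Ala / GCA Ala — identical.
Codon 8: AGG Arg / CGC Arg — synonymous.
Codon 9: AUU Ile / GCA Ala — nonsynonymous.
Synonymous differences: 2.

2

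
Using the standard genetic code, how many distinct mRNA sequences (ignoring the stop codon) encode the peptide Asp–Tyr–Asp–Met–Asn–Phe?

32

Asp: 2 codons.
Tyr: 2 codons.
Asp: 2 codons.
Met: 1 codon.
Asn: 2 codons.
Phe: 2 codons.
2 × 2 × 2 × 1 × 2 × 2 = 32.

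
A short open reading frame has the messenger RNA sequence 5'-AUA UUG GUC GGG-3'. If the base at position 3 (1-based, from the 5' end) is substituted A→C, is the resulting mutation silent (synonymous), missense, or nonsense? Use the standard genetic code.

silent

Position 3 falls in codon 1: AUA → Ile.
After the substitution the codon is AUC → Ile.
Both encode Ile, so the change is synonymous.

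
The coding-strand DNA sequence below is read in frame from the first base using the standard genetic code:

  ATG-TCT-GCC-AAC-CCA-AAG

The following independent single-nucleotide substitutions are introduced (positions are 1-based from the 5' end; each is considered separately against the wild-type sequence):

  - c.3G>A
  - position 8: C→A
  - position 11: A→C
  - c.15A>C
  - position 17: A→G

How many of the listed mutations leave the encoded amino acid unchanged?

1

Codon 1: ATG (Met) → ATA (Ile) — missense.
Codon 3: GCC (Ala) → GAC (Asp) — missense.
Codon 4: AAC (Asn) → ACC (Thr) — missense.
Codon 5: CCA (Pro) → CCC (Pro) — synonymous.
Codon 6: AAG (Lys) → AGG (Arg) — missense.
Synonymous: 1 of 5.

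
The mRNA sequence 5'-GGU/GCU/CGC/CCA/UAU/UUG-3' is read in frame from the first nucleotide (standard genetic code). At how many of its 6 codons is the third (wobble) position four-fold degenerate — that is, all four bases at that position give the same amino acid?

4

Codon 1 GGU (Gly): third position 4-fold.
Codon 2 GCU (Ala): third position 4-fold.
Codon 3 CGC (Arg): third position 4-fold.
Codon 4 CCA (Pro): third position 4-fold.
Codon 5 UAU (Tyr): third position 2-fold.
Codon 6 UUG (Leu): third position 2-fold.
Four-fold degenerate third positions: 4.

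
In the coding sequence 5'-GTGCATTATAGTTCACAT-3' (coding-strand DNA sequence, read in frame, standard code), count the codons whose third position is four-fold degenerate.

2

Codon 1 GTG (Val): third position 4-fold.
Codon 2 CAT (His): third position 2-fold.
Codon 3 TAT (Tyr): third position 2-fold.
Codon 4 AGT (Ser): third position 2-fold.
Codon 5 TCA (Ser): third position 4-fold.
Codon 6 CAT (His): third position 2-fold.
Four-fold degenerate third positions: 2.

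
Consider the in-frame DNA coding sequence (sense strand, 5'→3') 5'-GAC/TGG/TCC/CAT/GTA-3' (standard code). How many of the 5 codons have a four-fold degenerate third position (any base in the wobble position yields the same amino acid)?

Codon 1 GAC (Asp): third position 2-fold.
Codon 2 TGG (Trp): third position 1-fold.
Codon 3 TCC (Ser): third position 4-fold.
Codon 4 CAT (His): third position 2-fold.
Codon 5 GTA (Val): third position 4-fold.
Four-fold degenerate third positions: 2.

2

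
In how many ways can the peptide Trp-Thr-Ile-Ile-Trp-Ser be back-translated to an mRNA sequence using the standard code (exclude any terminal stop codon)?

Trp: 1 codon.
Thr: 4 codons.
Ile: 3 codons.
Ile: 3 codons.
Trp: 1 codon.
Ser: 6 codons.
1 × 4 × 3 × 3 × 1 × 6 = 216.

216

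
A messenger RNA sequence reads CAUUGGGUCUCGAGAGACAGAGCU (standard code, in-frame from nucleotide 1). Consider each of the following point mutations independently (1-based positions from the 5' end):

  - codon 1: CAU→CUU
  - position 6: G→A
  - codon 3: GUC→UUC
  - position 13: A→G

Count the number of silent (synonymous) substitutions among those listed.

0

Codon 1: CAU (His) → CUU (Leu) — missense.
Codon 2: UGG (Trp) → UGA (Stop) — nonsense.
Codon 3: GUC (Val) → UUC (Phe) — missense.
Codon 5: AGA (Arg) → GGA (Gly) — missense.
Synonymous: 0 of 4.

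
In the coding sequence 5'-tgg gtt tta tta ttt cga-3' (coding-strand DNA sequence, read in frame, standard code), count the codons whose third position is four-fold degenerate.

2

Codon 1 TGG (Trp): third position 1-fold.
Codon 2 GTT (Val): third position 4-fold.
Codon 3 TTA (Leu): third position 2-fold.
Codon 4 TTA (Leu): third position 2-fold.
Codon 5 TTT (Phe): third position 2-fold.
Codon 6 CGA (Arg): third position 4-fold.
Four-fold degenerate third positions: 2.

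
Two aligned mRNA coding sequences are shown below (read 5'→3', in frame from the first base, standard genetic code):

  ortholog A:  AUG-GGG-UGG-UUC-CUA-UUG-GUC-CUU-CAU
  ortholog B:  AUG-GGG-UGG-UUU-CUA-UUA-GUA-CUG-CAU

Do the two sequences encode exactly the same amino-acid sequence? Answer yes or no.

yes

Codon 1: AUG Met / AUG Met — identical.
Codon 2: GGG Gly / GGG Gly — identical.
Codon 3: UGG Trp / UGG Trp — identical.
Codon 4: UUC Phe / UUU Phe — synonymous.
Codon 5: CUA Leu / CUA Leu — identical.
Codon 6: UUG Leu / UUA Leu — synonymous.
Codon 7: GUC Val / GUA Val — synonymous.
Codon 8: CUU Leu / CUG Leu — synonymous.
Codon 9: CAU His / CAU His — identical.
Nonsynonymous differences: 0 → same protein.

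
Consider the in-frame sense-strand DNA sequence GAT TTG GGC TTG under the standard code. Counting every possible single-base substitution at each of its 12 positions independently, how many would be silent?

Codon 1 (GAT, Asp): 1 synonymous substitution.
Codon 2 (TTG, Leu): 2 synonymous substitutions.
Codon 3 (GGC, Gly): 3 synonymous substitutions.
Codon 4 (TTG, Leu): 2 synonymous substitutions.
Total: 1 + 2 + 3 + 2 = 8.

8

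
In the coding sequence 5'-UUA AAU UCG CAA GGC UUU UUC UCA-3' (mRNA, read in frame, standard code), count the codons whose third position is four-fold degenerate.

Codon 1 UUA (Leu): third position 2-fold.
Codon 2 AAU (Asn): third position 2-fold.
Codon 3 UCG (Ser): third position 4-fold.
Codon 4 CAA (Gln): third position 2-fold.
Codon 5 GGC (Gly): third position 4-fold.
Codon 6 UUU (Phe): third position 2-fold.
Codon 7 UUC (Phe): third position 2-fold.
Codon 8 UCA (Ser): third position 4-fold.
Four-fold degenerate third positions: 3.

3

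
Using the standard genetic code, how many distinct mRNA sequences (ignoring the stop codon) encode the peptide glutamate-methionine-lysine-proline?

16

Glu: 2 codons.
Met: 1 codon.
Lys: 2 codons.
Pro: 4 codons.
2 × 1 × 2 × 4 = 16.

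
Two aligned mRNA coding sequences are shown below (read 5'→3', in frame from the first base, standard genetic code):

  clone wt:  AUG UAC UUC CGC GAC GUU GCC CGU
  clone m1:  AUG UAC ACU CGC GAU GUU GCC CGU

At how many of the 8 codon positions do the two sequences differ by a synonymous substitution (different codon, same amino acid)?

1

Codon 1: AUG Met / AUG Met — identical.
Codon 2: UAC Tyr / UAC Tyr — identical.
Codon 3: UUC Phe / ACU Thr — nonsynonymous.
Codon 4: CGC Arg / CGC Arg — identical.
Codon 5: GAC Asp / GAU Asp — synonymous.
Codon 6: GUU Val / GUU Val — identical.
Codon 7: GCC Ala / GCC Ala — identical.
Codon 8: CGU Arg / CGU Arg — identical.
Synonymous differences: 1.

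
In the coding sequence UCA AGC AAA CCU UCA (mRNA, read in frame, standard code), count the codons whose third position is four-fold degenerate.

Codon 1 UCA (Ser): third position 4-fold.
Codon 2 AGC (Ser): third position 2-fold.
Codon 3 AAA (Lys): third position 2-fold.
Codon 4 CCU (Pro): third position 4-fold.
Codon 5 UCA (Ser): third position 4-fold.
Four-fold degenerate third positions: 3.

3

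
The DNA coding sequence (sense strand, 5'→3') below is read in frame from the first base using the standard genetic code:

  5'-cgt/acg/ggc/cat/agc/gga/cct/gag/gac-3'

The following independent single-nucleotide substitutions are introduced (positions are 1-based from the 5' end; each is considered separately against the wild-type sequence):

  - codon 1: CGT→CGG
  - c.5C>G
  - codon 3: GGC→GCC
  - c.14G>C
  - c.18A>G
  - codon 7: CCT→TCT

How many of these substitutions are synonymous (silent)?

Codon 1: CGT (Arg) → CGG (Arg) — synonymous.
Codon 2: ACG (Thr) → AGG (Arg) — missense.
Codon 3: GGC (Gly) → GCC (Ala) — missense.
Codon 5: AGC (Ser) → ACC (Thr) — missense.
Codon 6: GGA (Gly) → GGG (Gly) — synonymous.
Codon 7: CCT (Pro) → TCT (Ser) — missense.
Synonymous: 2 of 6.

2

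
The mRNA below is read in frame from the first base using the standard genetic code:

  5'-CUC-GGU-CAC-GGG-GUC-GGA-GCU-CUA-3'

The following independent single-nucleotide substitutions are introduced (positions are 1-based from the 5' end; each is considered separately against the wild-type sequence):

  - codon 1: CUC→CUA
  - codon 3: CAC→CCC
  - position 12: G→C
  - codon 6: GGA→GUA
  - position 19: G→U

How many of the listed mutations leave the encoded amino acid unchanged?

2

Codon 1: CUC (Leu) → CUA (Leu) — synonymous.
Codon 3: CAC (His) → CCC (Pro) — missense.
Codon 4: GGG (Gly) → GGC (Gly) — synonymous.
Codon 6: GGA (Gly) → GUA (Val) — missense.
Codon 7: GCU (Ala) → UCU (Ser) — missense.
Synonymous: 2 of 5.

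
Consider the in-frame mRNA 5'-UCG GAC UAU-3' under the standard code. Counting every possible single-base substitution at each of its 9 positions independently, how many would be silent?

Codon 1 (UCG, Ser): 3 synonymous substitutions.
Codon 2 (GAC, Asp): 1 synonymous substitution.
Codon 3 (UAU, Tyr): 1 synonymous substitution.
Total: 3 + 1 + 1 = 5.

5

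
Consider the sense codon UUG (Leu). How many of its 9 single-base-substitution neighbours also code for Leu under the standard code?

2

Position 1: CUG → 1 synonymous.
Position 2: none → 0 synonymous.
Position 3: UUA → 1 synonymous.
Total: 1 + 0 + 1 = 2.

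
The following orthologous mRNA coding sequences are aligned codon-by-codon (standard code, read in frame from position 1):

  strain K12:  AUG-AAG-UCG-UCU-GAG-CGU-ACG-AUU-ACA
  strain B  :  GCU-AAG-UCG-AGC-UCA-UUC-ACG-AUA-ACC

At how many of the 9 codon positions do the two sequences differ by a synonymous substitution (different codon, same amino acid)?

3

Codon 1: AUG Met / GCU Ala — nonsynonymous.
Codon 2: AAG Lys / AAG Lys — identical.
Codon 3: UCG Ser / UCG Ser — identical.
Codon 4: UCU Ser / AGC Ser — synonymous.
Codon 5: GAG Glu / UCA Ser — nonsynonymous.
Codon 6: CGU Arg / UUC Phe — nonsynonymous.
Codon 7: ACG Thr / ACG Thr — identical.
Codon 8: AUU Ile / AUA Ile — synonymous.
Codon 9: ACA Thr / ACC Thr — synonymous.
Synonymous differences: 3.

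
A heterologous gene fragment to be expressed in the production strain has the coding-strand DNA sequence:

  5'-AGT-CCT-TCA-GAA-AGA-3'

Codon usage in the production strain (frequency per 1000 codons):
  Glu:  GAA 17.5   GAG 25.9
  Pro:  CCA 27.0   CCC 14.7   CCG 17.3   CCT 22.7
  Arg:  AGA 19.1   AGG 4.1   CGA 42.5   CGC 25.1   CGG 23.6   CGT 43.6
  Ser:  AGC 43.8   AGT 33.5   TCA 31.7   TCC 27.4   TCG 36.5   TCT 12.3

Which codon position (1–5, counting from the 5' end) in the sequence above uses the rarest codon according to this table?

Codon 1 AGT (Ser): 33.5 per 1000.
Codon 2 CCT (Pro): 22.7 per 1000.
Codon 3 TCA (Ser): 31.7 per 1000.
Codon 4 GAA (Glu): 17.5 per 1000.
Codon 5 AGA (Arg): 19.1 per 1000.
Lowest frequency is 17.5 at codon 4.

4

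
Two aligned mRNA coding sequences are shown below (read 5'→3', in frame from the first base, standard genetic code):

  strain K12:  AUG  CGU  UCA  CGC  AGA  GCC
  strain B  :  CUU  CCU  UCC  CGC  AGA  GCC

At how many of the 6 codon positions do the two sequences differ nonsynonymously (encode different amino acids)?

2

Codon 1: AUG Met / CUU Leu — nonsynonymous.
Codon 2: CGU Arg / CCU Pro — nonsynonymous.
Codon 3: UCA Ser / UCC Ser — synonymous.
Codon 4: CGC Arg / CGC Arg — identical.
Codon 5: AGA Arg / AGA Arg — identical.
Codon 6: GCC Ala / GCC Ala — identical.
Nonsynonymous differences: 2.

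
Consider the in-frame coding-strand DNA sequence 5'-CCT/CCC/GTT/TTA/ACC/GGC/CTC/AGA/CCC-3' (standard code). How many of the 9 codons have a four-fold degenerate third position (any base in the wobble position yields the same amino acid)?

7

Codon 1 CCT (Pro): third position 4-fold.
Codon 2 CCC (Pro): third position 4-fold.
Codon 3 GTT (Val): third position 4-fold.
Codon 4 TTA (Leu): third position 2-fold.
Codon 5 ACC (Thr): third position 4-fold.
Codon 6 GGC (Gly): third position 4-fold.
Codon 7 CTC (Leu): third position 4-fold.
Codon 8 AGA (Arg): third position 2-fold.
Codon 9 CCC (Pro): third position 4-fold.
Four-fold degenerate third positions: 7.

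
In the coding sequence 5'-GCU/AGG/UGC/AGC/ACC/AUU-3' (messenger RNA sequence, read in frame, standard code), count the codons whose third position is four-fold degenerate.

2

Codon 1 GCU (Ala): third position 4-fold.
Codon 2 AGG (Arg): third position 2-fold.
Codon 3 UGC (Cys): third position 2-fold.
Codon 4 AGC (Ser): third position 2-fold.
Codon 5 ACC (Thr): third position 4-fold.
Codon 6 AUU (Ile): third position 3-fold.
Four-fold degenerate third positions: 2.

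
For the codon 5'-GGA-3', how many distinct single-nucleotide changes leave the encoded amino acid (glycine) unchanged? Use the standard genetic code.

Position 1: none → 0 synonymous.
Position 2: none → 0 synonymous.
Position 3: GGT, GGC, GGG → 3 synonymous.
Total: 0 + 0 + 3 = 3.

3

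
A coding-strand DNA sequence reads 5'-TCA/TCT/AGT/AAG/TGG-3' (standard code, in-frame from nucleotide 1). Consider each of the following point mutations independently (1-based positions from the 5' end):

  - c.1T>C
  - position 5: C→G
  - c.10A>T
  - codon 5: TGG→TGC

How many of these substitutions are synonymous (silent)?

0

Codon 1: TCA (Ser) → CCA (Pro) — missense.
Codon 2: TCT (Ser) → TGT (Cys) — missense.
Codon 4: AAG (Lys) → TAG (Stop) — nonsense.
Codon 5: TGG (Trp) → TGC (Cys) — missense.
Synonymous: 0 of 4.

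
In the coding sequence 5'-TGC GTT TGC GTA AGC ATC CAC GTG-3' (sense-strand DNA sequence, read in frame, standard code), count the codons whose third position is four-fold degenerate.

3

Codon 1 TGC (Cys): third position 2-fold.
Codon 2 GTT (Val): third position 4-fold.
Codon 3 TGC (Cys): third position 2-fold.
Codon 4 GTA (Val): third position 4-fold.
Codon 5 AGC (Ser): third position 2-fold.
Codon 6 ATC (Ile): third position 3-fold.
Codon 7 CAC (His): third position 2-fold.
Codon 8 GTG (Val): third position 4-fold.
Four-fold degenerate third positions: 3.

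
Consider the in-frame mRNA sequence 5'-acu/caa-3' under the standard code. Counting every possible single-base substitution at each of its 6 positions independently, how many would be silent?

Codon 1 (ACU, Thr): 3 synonymous substitutions.
Codon 2 (CAA, Gln): 1 synonymous substitution.
Total: 3 + 1 = 4.

4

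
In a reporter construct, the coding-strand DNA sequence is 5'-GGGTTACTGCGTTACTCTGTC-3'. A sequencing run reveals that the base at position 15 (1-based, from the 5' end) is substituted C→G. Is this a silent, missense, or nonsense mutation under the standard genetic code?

Position 15 falls in codon 5: TAC → Tyr.
After the substitution the codon is TAG → Stop.
The new codon is a stop codon, so this is a nonsense mutation.

nonsense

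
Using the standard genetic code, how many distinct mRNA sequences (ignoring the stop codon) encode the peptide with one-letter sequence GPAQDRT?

6144

Gly: 4 codons.
Pro: 4 codons.
Ala: 4 codons.
Gln: 2 codons.
Asp: 2 codons.
Arg: 6 codons.
Thr: 4 codons.
4 × 4 × 4 × 2 × 2 × 6 × 4 = 6144.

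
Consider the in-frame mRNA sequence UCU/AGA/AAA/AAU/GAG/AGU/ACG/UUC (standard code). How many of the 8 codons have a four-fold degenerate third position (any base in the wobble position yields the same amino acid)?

2

Codon 1 UCU (Ser): third position 4-fold.
Codon 2 AGA (Arg): third position 2-fold.
Codon 3 AAA (Lys): third position 2-fold.
Codon 4 AAU (Asn): third position 2-fold.
Codon 5 GAG (Glu): third position 2-fold.
Codon 6 AGU (Ser): third position 2-fold.
Codon 7 ACG (Thr): third position 4-fold.
Codon 8 UUC (Phe): third position 2-fold.
Four-fold degenerate third positions: 2.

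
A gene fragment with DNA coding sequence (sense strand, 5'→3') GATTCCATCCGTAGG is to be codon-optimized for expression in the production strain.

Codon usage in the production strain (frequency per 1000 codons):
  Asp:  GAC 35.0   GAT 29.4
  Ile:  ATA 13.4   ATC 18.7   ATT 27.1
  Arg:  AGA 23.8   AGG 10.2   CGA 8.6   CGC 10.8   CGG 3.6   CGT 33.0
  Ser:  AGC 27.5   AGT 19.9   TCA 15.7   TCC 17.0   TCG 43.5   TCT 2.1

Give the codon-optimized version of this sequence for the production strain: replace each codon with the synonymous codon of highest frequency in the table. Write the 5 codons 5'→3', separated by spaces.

Codon 1 (Asp): best is GAC at 35.0.
Codon 2 (Ser): best is TCG at 43.5.
Codon 3 (Ile): best is ATT at 27.1.
Codon 4 (Arg): best is CGT at 33.0.
Codon 5 (Arg): best is CGT at 33.0.

GAC TCG ATT CGT CGT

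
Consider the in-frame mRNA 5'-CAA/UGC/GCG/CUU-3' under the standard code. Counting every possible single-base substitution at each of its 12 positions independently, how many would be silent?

Codon 1 (CAA, Gln): 1 synonymous substitution.
Codon 2 (UGC, Cys): 1 synonymous substitution.
Codon 3 (GCG, Ala): 3 synonymous substitutions.
Codon 4 (CUU, Leu): 3 synonymous substitutions.
Total: 1 + 1 + 3 + 3 = 8.

8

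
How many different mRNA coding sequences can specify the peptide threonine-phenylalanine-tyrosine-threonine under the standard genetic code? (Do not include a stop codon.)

Thr: 4 codons.
Phe: 2 codons.
Tyr: 2 codons.
Thr: 4 codons.
4 × 2 × 2 × 4 = 64.

64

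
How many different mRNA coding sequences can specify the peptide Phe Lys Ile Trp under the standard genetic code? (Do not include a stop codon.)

Phe: 2 codons.
Lys: 2 codons.
Ile: 3 codons.
Trp: 1 codon.
2 × 2 × 3 × 1 = 12.

12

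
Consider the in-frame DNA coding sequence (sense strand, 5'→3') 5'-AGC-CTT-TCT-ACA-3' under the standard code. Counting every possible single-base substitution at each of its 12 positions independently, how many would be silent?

Codon 1 (AGC, Ser): 1 synonymous substitution.
Codon 2 (CTT, Leu): 3 synonymous substitutions.
Codon 3 (TCT, Ser): 3 synonymous substitutions.
Codon 4 (ACA, Thr): 3 synonymous substitutions.
Total: 1 + 3 + 3 + 3 = 10.

10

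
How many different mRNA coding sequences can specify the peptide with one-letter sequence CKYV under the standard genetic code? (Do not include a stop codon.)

Cys: 2 codons.
Lys: 2 codons.
Tyr: 2 codons.
Val: 4 codons.
2 × 2 × 2 × 4 = 32.

32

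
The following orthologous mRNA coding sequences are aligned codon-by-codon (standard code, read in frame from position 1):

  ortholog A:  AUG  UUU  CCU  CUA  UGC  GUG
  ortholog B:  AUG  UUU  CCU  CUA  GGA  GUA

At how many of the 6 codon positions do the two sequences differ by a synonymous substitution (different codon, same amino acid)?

Codon 1: AUG Met / AUG Met — identical.
Codon 2: UUU Phe / UUU Phe — identical.
Codon 3: CCU Pro / CCU Pro — identical.
Codon 4: CUA Leu / CUA Leu — identical.
Codon 5: UGC Cys / GGA Gly — nonsynonymous.
Codon 6: GUG Val / GUA Val — synonymous.
Synonymous differences: 1.

1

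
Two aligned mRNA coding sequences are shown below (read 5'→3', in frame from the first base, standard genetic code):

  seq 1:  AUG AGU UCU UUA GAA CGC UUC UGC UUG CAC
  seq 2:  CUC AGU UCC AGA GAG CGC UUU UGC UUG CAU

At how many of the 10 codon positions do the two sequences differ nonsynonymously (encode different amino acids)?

2

Codon 1: AUG Met / CUC Leu — nonsynonymous.
Codon 2: AGU Ser / AGU Ser — identical.
Codon 3: UCU Ser / UCC Ser — synonymous.
Codon 4: UUA Leu / AGA Arg — nonsynonymous.
Codon 5: GAA Glu / GAG Glu — synonymous.
Codon 6: CGC Arg / CGC Arg — identical.
Codon 7: UUC Phe / UUU Phe — synonymous.
Codon 8: UGC Cys / UGC Cys — identical.
Codon 9: UUG Leu / UUG Leu — identical.
Codon 10: CAC His / CAU His — synonymous.
Nonsynonymous differences: 2.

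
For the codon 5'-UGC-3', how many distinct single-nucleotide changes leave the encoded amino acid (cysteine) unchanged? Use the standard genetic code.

1

Position 1: none → 0 synonymous.
Position 2: none → 0 synonymous.
Position 3: UGU → 1 synonymous.
Total: 0 + 0 + 1 = 1.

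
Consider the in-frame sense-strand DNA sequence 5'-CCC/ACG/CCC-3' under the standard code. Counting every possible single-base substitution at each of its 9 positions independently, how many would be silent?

9

Codon 1 (CCC, Pro): 3 synonymous substitutions.
Codon 2 (ACG, Thr): 3 synonymous substitutions.
Codon 3 (CCC, Pro): 3 synonymous substitutions.
Total: 3 + 3 + 3 = 9.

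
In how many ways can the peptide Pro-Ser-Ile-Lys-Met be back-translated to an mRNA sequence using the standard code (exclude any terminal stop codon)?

144

Pro: 4 codons.
Ser: 6 codons.
Ile: 3 codons.
Lys: 2 codons.
Met: 1 codon.
4 × 6 × 3 × 2 × 1 = 144.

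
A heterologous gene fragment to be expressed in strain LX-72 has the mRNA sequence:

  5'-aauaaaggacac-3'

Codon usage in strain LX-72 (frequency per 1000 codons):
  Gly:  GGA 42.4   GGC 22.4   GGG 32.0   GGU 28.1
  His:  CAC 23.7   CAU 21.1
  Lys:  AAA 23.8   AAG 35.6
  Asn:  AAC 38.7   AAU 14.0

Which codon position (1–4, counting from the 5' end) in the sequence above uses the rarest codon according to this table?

Codon 1 AAU (Asn): 14.0 per 1000.
Codon 2 AAA (Lys): 23.8 per 1000.
Codon 3 GGA (Gly): 42.4 per 1000.
Codon 4 CAC (His): 23.7 per 1000.
Lowest frequency is 14.0 at codon 1.

1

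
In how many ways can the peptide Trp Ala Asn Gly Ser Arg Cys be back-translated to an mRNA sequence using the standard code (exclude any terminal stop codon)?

2304

Trp: 1 codon.
Ala: 4 codons.
Asn: 2 codons.
Gly: 4 codons.
Ser: 6 codons.
Arg: 6 codons.
Cys: 2 codons.
1 × 4 × 2 × 4 × 6 × 6 × 2 = 2304.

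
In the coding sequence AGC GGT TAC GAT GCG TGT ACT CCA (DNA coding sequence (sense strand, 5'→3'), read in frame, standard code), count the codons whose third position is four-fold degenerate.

4

Codon 1 AGC (Ser): third position 2-fold.
Codon 2 GGT (Gly): third position 4-fold.
Codon 3 TAC (Tyr): third position 2-fold.
Codon 4 GAT (Asp): third position 2-fold.
Codon 5 GCG (Ala): third position 4-fold.
Codon 6 TGT (Cys): third position 2-fold.
Codon 7 ACT (Thr): third position 4-fold.
Codon 8 CCA (Pro): third position 4-fold.
Four-fold degenerate third positions: 4.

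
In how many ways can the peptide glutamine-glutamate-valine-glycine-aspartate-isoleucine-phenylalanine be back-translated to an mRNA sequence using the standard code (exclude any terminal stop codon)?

768

Gln: 2 codons.
Glu: 2 codons.
Val: 4 codons.
Gly: 4 codons.
Asp: 2 codons.
Ile: 3 codons.
Phe: 2 codons.
2 × 2 × 4 × 4 × 2 × 3 × 2 = 768.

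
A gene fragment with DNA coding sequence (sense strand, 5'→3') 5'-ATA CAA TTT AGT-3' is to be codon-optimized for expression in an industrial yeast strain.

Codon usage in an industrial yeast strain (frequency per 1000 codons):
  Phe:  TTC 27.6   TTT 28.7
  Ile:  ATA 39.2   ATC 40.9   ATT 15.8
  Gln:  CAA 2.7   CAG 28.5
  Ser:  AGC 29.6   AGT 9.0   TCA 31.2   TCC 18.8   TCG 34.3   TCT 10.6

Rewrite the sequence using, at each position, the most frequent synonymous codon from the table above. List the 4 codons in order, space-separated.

ATC CAG TTT TCG

Codon 1 (Ile): best is ATC at 40.9.
Codon 2 (Gln): best is CAG at 28.5.
Codon 3 (Phe): best is TTT at 28.7.
Codon 4 (Ser): best is TCG at 34.3.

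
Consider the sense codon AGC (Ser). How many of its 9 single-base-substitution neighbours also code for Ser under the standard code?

Position 1: none → 0 synonymous.
Position 2: none → 0 synonymous.
Position 3: AGU → 1 synonymous.
Total: 0 + 0 + 1 = 1.

1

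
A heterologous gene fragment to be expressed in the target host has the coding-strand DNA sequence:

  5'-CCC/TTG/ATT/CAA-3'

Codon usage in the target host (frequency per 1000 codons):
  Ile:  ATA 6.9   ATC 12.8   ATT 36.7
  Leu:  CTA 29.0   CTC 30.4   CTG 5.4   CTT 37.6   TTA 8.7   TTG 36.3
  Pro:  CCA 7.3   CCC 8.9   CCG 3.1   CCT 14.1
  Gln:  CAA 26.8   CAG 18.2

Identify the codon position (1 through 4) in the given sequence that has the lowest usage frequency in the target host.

1

Codon 1 CCC (Pro): 8.9 per 1000.
Codon 2 TTG (Leu): 36.3 per 1000.
Codon 3 ATT (Ile): 36.7 per 1000.
Codon 4 CAA (Gln): 26.8 per 1000.
Lowest frequency is 8.9 at codon 1.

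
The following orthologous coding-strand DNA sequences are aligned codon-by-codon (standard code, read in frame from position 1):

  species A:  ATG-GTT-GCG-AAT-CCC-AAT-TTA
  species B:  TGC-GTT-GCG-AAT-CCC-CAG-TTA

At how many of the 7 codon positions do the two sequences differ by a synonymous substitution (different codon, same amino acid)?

0

Codon 1: ATG Met / TGC Cys — nonsynonymous.
Codon 2: GTT Val / GTT Val — identical.
Codon 3: GCG Ala / GCG Ala — identical.
Codon 4: AAT Asn / AAT Asn — identical.
Codon 5: CCC Pro / CCC Pro — identical.
Codon 6: AAT Asn / CAG Gln — nonsynonymous.
Codon 7: TTA Leu / TTA Leu — identical.
Synonymous differences: 0.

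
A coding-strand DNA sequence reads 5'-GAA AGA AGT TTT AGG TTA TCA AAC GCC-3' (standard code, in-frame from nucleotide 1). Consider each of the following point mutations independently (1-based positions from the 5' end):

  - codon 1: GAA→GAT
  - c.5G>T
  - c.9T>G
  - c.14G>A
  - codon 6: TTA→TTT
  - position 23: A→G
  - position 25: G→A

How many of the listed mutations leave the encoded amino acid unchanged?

Codon 1: GAA (Glu) → GAT (Asp) — missense.
Codon 2: AGA (Arg) → ATA (Ile) — missense.
Codon 3: AGT (Ser) → AGG (Arg) — missense.
Codon 5: AGG (Arg) → AAG (Lys) — missense.
Codon 6: TTA (Leu) → TTT (Phe) — missense.
Codon 8: AAC (Asn) → AGC (Ser) — missense.
Codon 9: GCC (Ala) → ACC (Thr) — missense.
Synonymous: 0 of 7.

0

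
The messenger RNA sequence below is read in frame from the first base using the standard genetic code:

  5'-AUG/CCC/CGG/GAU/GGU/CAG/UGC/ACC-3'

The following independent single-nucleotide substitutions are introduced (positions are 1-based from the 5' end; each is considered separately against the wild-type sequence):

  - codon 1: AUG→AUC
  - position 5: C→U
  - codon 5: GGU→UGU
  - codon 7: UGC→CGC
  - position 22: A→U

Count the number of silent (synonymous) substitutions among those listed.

0

Codon 1: AUG (Met) → AUC (Ile) — missense.
Codon 2: CCC (Pro) → CUC (Leu) — missense.
Codon 5: GGU (Gly) → UGU (Cys) — missense.
Codon 7: UGC (Cys) → CGC (Arg) — missense.
Codon 8: ACC (Thr) → UCC (Ser) — missense.
Synonymous: 0 of 5.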